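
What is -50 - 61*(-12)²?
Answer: -8834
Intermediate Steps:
-50 - 61*(-12)² = -50 - 61*144 = -50 - 8784 = -8834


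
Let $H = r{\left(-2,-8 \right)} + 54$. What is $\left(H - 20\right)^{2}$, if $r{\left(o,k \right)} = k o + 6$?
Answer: $3136$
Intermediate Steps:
$r{\left(o,k \right)} = 6 + k o$
$H = 76$ ($H = \left(6 - -16\right) + 54 = \left(6 + 16\right) + 54 = 22 + 54 = 76$)
$\left(H - 20\right)^{2} = \left(76 - 20\right)^{2} = 56^{2} = 3136$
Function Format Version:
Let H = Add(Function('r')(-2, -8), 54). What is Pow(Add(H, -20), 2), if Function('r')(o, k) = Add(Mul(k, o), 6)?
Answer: 3136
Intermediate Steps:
Function('r')(o, k) = Add(6, Mul(k, o))
H = 76 (H = Add(Add(6, Mul(-8, -2)), 54) = Add(Add(6, 16), 54) = Add(22, 54) = 76)
Pow(Add(H, -20), 2) = Pow(Add(76, -20), 2) = Pow(56, 2) = 3136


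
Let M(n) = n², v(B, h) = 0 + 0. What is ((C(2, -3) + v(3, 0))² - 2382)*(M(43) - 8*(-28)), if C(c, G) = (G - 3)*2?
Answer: -4639374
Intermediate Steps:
C(c, G) = -6 + 2*G (C(c, G) = (-3 + G)*2 = -6 + 2*G)
v(B, h) = 0
((C(2, -3) + v(3, 0))² - 2382)*(M(43) - 8*(-28)) = (((-6 + 2*(-3)) + 0)² - 2382)*(43² - 8*(-28)) = (((-6 - 6) + 0)² - 2382)*(1849 + 224) = ((-12 + 0)² - 2382)*2073 = ((-12)² - 2382)*2073 = (144 - 2382)*2073 = -2238*2073 = -4639374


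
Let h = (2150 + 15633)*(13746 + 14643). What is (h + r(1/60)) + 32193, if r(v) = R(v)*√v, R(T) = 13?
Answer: 504873780 + 13*√15/30 ≈ 5.0487e+8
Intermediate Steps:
r(v) = 13*√v
h = 504841587 (h = 17783*28389 = 504841587)
(h + r(1/60)) + 32193 = (504841587 + 13*√(1/60)) + 32193 = (504841587 + 13*(√15/30)) + 32193 = (504841587 + 13*√15/30) + 32193 = 504873780 + 13*√15/30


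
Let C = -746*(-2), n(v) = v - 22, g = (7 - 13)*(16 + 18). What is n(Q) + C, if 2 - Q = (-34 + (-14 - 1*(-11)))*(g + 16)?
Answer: -5484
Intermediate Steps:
g = -204 (g = -6*34 = -204)
Q = -6954 (Q = 2 - (-34 + (-14 - 1*(-11)))*(-204 + 16) = 2 - (-34 + (-14 + 11))*(-188) = 2 - (-34 - 3)*(-188) = 2 - (-37)*(-188) = 2 - 1*6956 = 2 - 6956 = -6954)
n(v) = -22 + v
C = 1492
n(Q) + C = (-22 - 6954) + 1492 = -6976 + 1492 = -5484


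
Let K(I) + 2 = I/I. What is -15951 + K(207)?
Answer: -15952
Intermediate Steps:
K(I) = -1 (K(I) = -2 + I/I = -2 + 1 = -1)
-15951 + K(207) = -15951 - 1 = -15952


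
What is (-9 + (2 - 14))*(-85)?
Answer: 1785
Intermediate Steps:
(-9 + (2 - 14))*(-85) = (-9 - 12)*(-85) = -21*(-85) = 1785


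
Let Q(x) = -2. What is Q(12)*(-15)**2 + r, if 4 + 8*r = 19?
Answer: -3585/8 ≈ -448.13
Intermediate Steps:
r = 15/8 (r = -1/2 + (1/8)*19 = -1/2 + 19/8 = 15/8 ≈ 1.8750)
Q(12)*(-15)**2 + r = -2*(-15)**2 + 15/8 = -2*225 + 15/8 = -450 + 15/8 = -3585/8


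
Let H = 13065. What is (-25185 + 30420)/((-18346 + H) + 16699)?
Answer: 1745/3806 ≈ 0.45849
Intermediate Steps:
(-25185 + 30420)/((-18346 + H) + 16699) = (-25185 + 30420)/((-18346 + 13065) + 16699) = 5235/(-5281 + 16699) = 5235/11418 = 5235*(1/11418) = 1745/3806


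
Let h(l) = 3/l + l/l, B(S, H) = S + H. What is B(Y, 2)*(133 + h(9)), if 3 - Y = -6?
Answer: 4433/3 ≈ 1477.7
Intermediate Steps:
Y = 9 (Y = 3 - 1*(-6) = 3 + 6 = 9)
B(S, H) = H + S
h(l) = 1 + 3/l (h(l) = 3/l + 1 = 1 + 3/l)
B(Y, 2)*(133 + h(9)) = (2 + 9)*(133 + (3 + 9)/9) = 11*(133 + (⅑)*12) = 11*(133 + 4/3) = 11*(403/3) = 4433/3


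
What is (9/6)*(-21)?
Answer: -63/2 ≈ -31.500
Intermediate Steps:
(9/6)*(-21) = (9*(⅙))*(-21) = (3/2)*(-21) = -63/2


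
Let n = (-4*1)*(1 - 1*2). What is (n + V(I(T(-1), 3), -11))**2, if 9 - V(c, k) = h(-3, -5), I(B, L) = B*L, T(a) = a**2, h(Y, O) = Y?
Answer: 256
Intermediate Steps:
n = 4 (n = -4*(1 - 2) = -4*(-1) = 4)
V(c, k) = 12 (V(c, k) = 9 - 1*(-3) = 9 + 3 = 12)
(n + V(I(T(-1), 3), -11))**2 = (4 + 12)**2 = 16**2 = 256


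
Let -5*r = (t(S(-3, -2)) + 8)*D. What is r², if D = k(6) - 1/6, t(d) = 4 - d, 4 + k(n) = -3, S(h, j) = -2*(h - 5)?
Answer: 7396/225 ≈ 32.871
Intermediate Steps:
S(h, j) = 10 - 2*h (S(h, j) = -2*(-5 + h) = 10 - 2*h)
k(n) = -7 (k(n) = -4 - 3 = -7)
D = -43/6 (D = -7 - 1/6 = -7 - 1*⅙ = -7 - ⅙ = -43/6 ≈ -7.1667)
r = -86/15 (r = -((4 - (10 - 2*(-3))) + 8)*(-43)/(5*6) = -((4 - (10 + 6)) + 8)*(-43)/(5*6) = -((4 - 1*16) + 8)*(-43)/(5*6) = -((4 - 16) + 8)*(-43)/(5*6) = -(-12 + 8)*(-43)/(5*6) = -(-4)*(-43)/(5*6) = -⅕*86/3 = -86/15 ≈ -5.7333)
r² = (-86/15)² = 7396/225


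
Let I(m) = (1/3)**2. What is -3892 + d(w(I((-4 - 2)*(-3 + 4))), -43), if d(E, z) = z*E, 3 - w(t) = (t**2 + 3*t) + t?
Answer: -324110/81 ≈ -4001.4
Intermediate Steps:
I(m) = 1/9 (I(m) = (1/3)**2 = 1/9)
w(t) = 3 - t**2 - 4*t (w(t) = 3 - ((t**2 + 3*t) + t) = 3 - (t**2 + 4*t) = 3 + (-t**2 - 4*t) = 3 - t**2 - 4*t)
d(E, z) = E*z
-3892 + d(w(I((-4 - 2)*(-3 + 4))), -43) = -3892 + (3 - (1/9)**2 - 4*1/9)*(-43) = -3892 + (3 - 1*1/81 - 4/9)*(-43) = -3892 + (3 - 1/81 - 4/9)*(-43) = -3892 + (206/81)*(-43) = -3892 - 8858/81 = -324110/81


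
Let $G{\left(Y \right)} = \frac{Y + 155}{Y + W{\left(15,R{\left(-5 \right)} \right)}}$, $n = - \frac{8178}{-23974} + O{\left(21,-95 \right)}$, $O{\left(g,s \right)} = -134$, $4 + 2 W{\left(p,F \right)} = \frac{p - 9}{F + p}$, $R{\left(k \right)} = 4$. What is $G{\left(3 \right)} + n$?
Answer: $\frac{368628}{131857} \approx 2.7957$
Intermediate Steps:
$W{\left(p,F \right)} = -2 + \frac{-9 + p}{2 \left(F + p\right)}$ ($W{\left(p,F \right)} = -2 + \frac{\left(p - 9\right) \frac{1}{F + p}}{2} = -2 + \frac{\left(-9 + p\right) \frac{1}{F + p}}{2} = -2 + \frac{\frac{1}{F + p} \left(-9 + p\right)}{2} = -2 + \frac{-9 + p}{2 \left(F + p\right)}$)
$n = - \frac{1602169}{11987}$ ($n = - \frac{8178}{-23974} - 134 = \left(-8178\right) \left(- \frac{1}{23974}\right) - 134 = \frac{4089}{11987} - 134 = - \frac{1602169}{11987} \approx -133.66$)
$G{\left(Y \right)} = \frac{155 + Y}{- \frac{35}{19} + Y}$ ($G{\left(Y \right)} = \frac{Y + 155}{Y + \frac{-9 - 16 - 45}{2 \left(4 + 15\right)}} = \frac{155 + Y}{Y + \frac{-9 - 16 - 45}{2 \cdot 19}} = \frac{155 + Y}{Y + \frac{1}{2} \cdot \frac{1}{19} \left(-70\right)} = \frac{155 + Y}{Y - \frac{35}{19}} = \frac{155 + Y}{- \frac{35}{19} + Y}$)
$G{\left(3 \right)} + n = \frac{19 \left(155 + 3\right)}{-35 + 19 \cdot 3} - \frac{1602169}{11987} = 19 \frac{1}{-35 + 57} \cdot 158 - \frac{1602169}{11987} = 19 \cdot \frac{1}{22} \cdot 158 - \frac{1602169}{11987} = \frac{1501}{11} - \frac{1602169}{11987} = \frac{368628}{131857}$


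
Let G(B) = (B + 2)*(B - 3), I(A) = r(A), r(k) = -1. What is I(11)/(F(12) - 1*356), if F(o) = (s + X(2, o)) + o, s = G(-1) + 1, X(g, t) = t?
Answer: 1/335 ≈ 0.0029851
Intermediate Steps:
I(A) = -1
G(B) = (-3 + B)*(2 + B) (G(B) = (2 + B)*(-3 + B) = (-3 + B)*(2 + B))
s = -3 (s = (-6 + (-1)**2 - 1*(-1)) + 1 = (-6 + 1 + 1) + 1 = -4 + 1 = -3)
F(o) = -3 + 2*o (F(o) = (-3 + o) + o = -3 + 2*o)
I(11)/(F(12) - 1*356) = -1/((-3 + 2*12) - 1*356) = -1/((-3 + 24) - 356) = -1/(21 - 356) = -1/(-335) = -1*(-1/335) = 1/335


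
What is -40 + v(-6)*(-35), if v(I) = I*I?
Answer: -1300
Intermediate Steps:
v(I) = I²
-40 + v(-6)*(-35) = -40 + (-6)²*(-35) = -40 + 36*(-35) = -40 - 1260 = -1300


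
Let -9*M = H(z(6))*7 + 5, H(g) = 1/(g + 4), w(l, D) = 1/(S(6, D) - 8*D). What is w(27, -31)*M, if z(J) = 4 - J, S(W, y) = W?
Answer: -17/4572 ≈ -0.0037183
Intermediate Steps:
w(l, D) = 1/(6 - 8*D)
H(g) = 1/(4 + g)
M = -17/18 (M = -(7/(4 + (4 - 1*6)) + 5)/9 = -(7/(4 + (4 - 6)) + 5)/9 = -(7/(4 - 2) + 5)/9 = -(7/2 + 5)/9 = -⅑*17/2 = -17/18 ≈ -0.94444)
w(27, -31)*M = -1/(-6 + 8*(-31))*(-17/18) = -1/(-6 - 248)*(-17/18) = -1/(-254)*(-17/18) = -1*(-1/254)*(-17/18) = (1/254)*(-17/18) = -17/4572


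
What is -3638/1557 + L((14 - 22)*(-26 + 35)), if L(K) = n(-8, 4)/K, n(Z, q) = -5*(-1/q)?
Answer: -117281/49824 ≈ -2.3539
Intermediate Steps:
n(Z, q) = 5/q (n(Z, q) = -(-5)/q = 5/q)
L(K) = 5/(4*K) (L(K) = (5/4)/K = (5*(1/4))/K = 5/(4*K))
-3638/1557 + L((14 - 22)*(-26 + 35)) = -3638/1557 + 5/(4*(((14 - 22)*(-26 + 35)))) = -3638*1/1557 + 5/(4*((-8*9))) = -3638/1557 + (5/4)/(-72) = -3638/1557 + (5/4)*(-1/72) = -3638/1557 - 5/288 = -117281/49824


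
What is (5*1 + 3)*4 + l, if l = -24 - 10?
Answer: -2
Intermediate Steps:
l = -34
(5*1 + 3)*4 + l = (5*1 + 3)*4 - 34 = (5 + 3)*4 - 34 = 8*4 - 34 = 32 - 34 = -2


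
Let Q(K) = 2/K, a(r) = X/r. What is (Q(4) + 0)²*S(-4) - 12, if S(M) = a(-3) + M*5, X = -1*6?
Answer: -33/2 ≈ -16.500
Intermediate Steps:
X = -6
a(r) = -6/r
S(M) = 2 + 5*M (S(M) = -6/(-3) + M*5 = -6*(-⅓) + 5*M = 2 + 5*M)
(Q(4) + 0)²*S(-4) - 12 = (2/4 + 0)²*(2 + 5*(-4)) - 12 = (2*(¼) + 0)²*(2 - 20) - 12 = (½ + 0)²*(-18) - 12 = (½)²*(-18) - 12 = (¼)*(-18) - 12 = -9/2 - 12 = -33/2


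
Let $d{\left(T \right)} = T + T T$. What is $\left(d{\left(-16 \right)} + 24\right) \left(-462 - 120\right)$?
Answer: $-153648$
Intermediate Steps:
$d{\left(T \right)} = T + T^{2}$
$\left(d{\left(-16 \right)} + 24\right) \left(-462 - 120\right) = \left(- 16 \left(1 - 16\right) + 24\right) \left(-462 - 120\right) = \left(\left(-16\right) \left(-15\right) + 24\right) \left(-582\right) = \left(240 + 24\right) \left(-582\right) = 264 \left(-582\right) = -153648$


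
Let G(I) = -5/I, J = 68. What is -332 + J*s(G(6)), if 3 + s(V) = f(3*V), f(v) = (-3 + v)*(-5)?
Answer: 1334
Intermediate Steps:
f(v) = 15 - 5*v
s(V) = 12 - 15*V (s(V) = -3 + (15 - 15*V) = 12 - 15*V)
-332 + J*s(G(6)) = -332 + 68*(12 - (-75)/6) = -332 + 68*(12 - 15*(-⅚)) = -332 + 68*(12 + 25/2) = -332 + 68*(49/2) = -332 + 1666 = 1334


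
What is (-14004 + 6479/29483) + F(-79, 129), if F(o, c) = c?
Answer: -409070146/29483 ≈ -13875.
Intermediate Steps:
(-14004 + 6479/29483) + F(-79, 129) = (-14004 + 6479/29483) + 129 = -412873453/29483 + 129 = -409070146/29483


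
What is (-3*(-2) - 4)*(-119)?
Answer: -238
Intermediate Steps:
(-3*(-2) - 4)*(-119) = (6 - 4)*(-119) = 2*(-119) = -238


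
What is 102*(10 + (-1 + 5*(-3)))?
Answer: -612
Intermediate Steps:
102*(10 + (-1 + 5*(-3))) = 102*(10 + (-1 - 15)) = 102*(10 - 16) = 102*(-6) = -612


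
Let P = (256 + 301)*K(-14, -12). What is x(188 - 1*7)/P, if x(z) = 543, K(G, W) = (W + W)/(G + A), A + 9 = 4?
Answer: 3439/4456 ≈ 0.77177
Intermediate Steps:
A = -5 (A = -9 + 4 = -5)
K(G, W) = 2*W/(-5 + G) (K(G, W) = (W + W)/(G - 5) = (2*W)/(-5 + G) = 2*W/(-5 + G))
P = 13368/19 (P = (256 + 301)*(2*(-12)/(-5 - 14)) = 557*(2*(-12)/(-19)) = 557*(2*(-12)*(-1/19)) = 557*(24/19) = 13368/19 ≈ 703.58)
x(188 - 1*7)/P = 543/(13368/19) = 543*(19/13368) = 3439/4456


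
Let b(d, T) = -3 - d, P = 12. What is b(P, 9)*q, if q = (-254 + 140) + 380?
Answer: -3990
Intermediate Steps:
q = 266 (q = -114 + 380 = 266)
b(P, 9)*q = (-3 - 1*12)*266 = (-3 - 12)*266 = -15*266 = -3990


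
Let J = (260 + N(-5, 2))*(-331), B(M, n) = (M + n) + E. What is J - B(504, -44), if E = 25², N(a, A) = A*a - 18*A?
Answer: -71919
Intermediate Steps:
N(a, A) = -18*A + A*a
E = 625
B(M, n) = 625 + M + n (B(M, n) = (M + n) + 625 = 625 + M + n)
J = -70834 (J = (260 + 2*(-18 - 5))*(-331) = (260 + 2*(-23))*(-331) = (260 - 46)*(-331) = 214*(-331) = -70834)
J - B(504, -44) = -70834 - (625 + 504 - 44) = -70834 - 1*1085 = -70834 - 1085 = -71919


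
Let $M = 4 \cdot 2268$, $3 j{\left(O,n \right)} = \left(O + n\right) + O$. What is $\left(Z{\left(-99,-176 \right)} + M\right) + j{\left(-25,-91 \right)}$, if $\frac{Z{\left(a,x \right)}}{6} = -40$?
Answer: $8785$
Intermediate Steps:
$Z{\left(a,x \right)} = -240$ ($Z{\left(a,x \right)} = 6 \left(-40\right) = -240$)
$j{\left(O,n \right)} = \frac{n}{3} + \frac{2 O}{3}$ ($j{\left(O,n \right)} = \frac{\left(O + n\right) + O}{3} = \frac{n + 2 O}{3} = \frac{n}{3} + \frac{2 O}{3}$)
$M = 9072$
$\left(Z{\left(-99,-176 \right)} + M\right) + j{\left(-25,-91 \right)} = \left(-240 + 9072\right) + \left(\frac{1}{3} \left(-91\right) + \frac{2}{3} \left(-25\right)\right) = 8832 - 47 = 8785$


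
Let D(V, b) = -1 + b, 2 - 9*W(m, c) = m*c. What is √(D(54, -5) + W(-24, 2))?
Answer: 2*I/3 ≈ 0.66667*I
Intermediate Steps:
W(m, c) = 2/9 - c*m/9 (W(m, c) = 2/9 - m*c/9 = 2/9 - c*m/9)
√(D(54, -5) + W(-24, 2)) = √((-1 - 5) + (2/9 - ⅑*2*(-24))) = √(-6 + (2/9 + 16/3)) = √(-6 + 50/9) = √(-4/9) = 2*I/3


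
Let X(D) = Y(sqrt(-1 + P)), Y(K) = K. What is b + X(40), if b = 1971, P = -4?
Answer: 1971 + I*sqrt(5) ≈ 1971.0 + 2.2361*I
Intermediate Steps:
X(D) = I*sqrt(5) (X(D) = sqrt(-1 - 4) = sqrt(-5) = I*sqrt(5))
b + X(40) = 1971 + I*sqrt(5)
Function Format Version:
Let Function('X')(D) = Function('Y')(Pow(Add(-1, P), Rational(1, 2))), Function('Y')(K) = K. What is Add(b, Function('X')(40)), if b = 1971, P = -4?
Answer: Add(1971, Mul(I, Pow(5, Rational(1, 2)))) ≈ Add(1971.0, Mul(2.2361, I))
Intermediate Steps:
Function('X')(D) = Mul(I, Pow(5, Rational(1, 2))) (Function('X')(D) = Pow(Add(-1, -4), Rational(1, 2)) = Pow(-5, Rational(1, 2)) = Mul(I, Pow(5, Rational(1, 2))))
Add(b, Function('X')(40)) = Add(1971, Mul(I, Pow(5, Rational(1, 2))))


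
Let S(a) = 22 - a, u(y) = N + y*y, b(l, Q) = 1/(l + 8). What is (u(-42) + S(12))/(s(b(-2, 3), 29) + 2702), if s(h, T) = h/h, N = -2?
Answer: 1772/2703 ≈ 0.65557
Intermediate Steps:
b(l, Q) = 1/(8 + l)
u(y) = -2 + y**2 (u(y) = -2 + y*y = -2 + y**2)
s(h, T) = 1
(u(-42) + S(12))/(s(b(-2, 3), 29) + 2702) = ((-2 + (-42)**2) + (22 - 1*12))/(1 + 2702) = ((-2 + 1764) + (22 - 12))/2703 = (1762 + 10)*(1/2703) = 1772*(1/2703) = 1772/2703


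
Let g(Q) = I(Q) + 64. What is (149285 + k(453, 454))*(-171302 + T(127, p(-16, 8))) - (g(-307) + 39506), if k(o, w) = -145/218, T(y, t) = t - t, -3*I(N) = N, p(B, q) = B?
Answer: -8362287550558/327 ≈ -2.5573e+10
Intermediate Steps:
I(N) = -N/3
T(y, t) = 0
k(o, w) = -145/218 (k(o, w) = -145*1/218 = -145/218)
g(Q) = 64 - Q/3 (g(Q) = -Q/3 + 64 = 64 - Q/3)
(149285 + k(453, 454))*(-171302 + T(127, p(-16, 8))) - (g(-307) + 39506) = (149285 - 145/218)*(-171302 + 0) - ((64 - ⅓*(-307)) + 39506) = (32543985/218)*(-171302) - ((64 + 307/3) + 39506) = -2787424859235/109 - (499/3 + 39506) = -2787424859235/109 - 1*119017/3 = -2787424859235/109 - 119017/3 = -8362287550558/327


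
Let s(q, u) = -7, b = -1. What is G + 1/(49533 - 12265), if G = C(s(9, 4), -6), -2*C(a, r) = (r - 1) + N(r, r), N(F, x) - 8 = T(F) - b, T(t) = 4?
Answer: -111803/37268 ≈ -3.0000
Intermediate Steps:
N(F, x) = 13 (N(F, x) = 8 + (4 - 1*(-1)) = 8 + (4 + 1) = 8 + 5 = 13)
C(a, r) = -6 - r/2 (C(a, r) = -((r - 1) + 13)/2 = -((-1 + r) + 13)/2 = -(12 + r)/2 = -6 - r/2)
G = -3 (G = -6 - 1/2*(-6) = -6 + 3 = -3)
G + 1/(49533 - 12265) = -3 + 1/(49533 - 12265) = -3 + 1/37268 = -111803/37268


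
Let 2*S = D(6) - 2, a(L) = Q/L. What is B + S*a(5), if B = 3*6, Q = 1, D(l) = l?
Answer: 92/5 ≈ 18.400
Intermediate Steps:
B = 18
a(L) = 1/L
S = 2 (S = (6 - 2)/2 = (½)*4 = 2)
B + S*a(5) = 18 + 2/5 = 18 + 2*(⅕) = 18 + ⅖ = 92/5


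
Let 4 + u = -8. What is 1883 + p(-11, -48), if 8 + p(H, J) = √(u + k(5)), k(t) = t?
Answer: 1875 + I*√7 ≈ 1875.0 + 2.6458*I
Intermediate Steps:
u = -12 (u = -4 - 8 = -12)
p(H, J) = -8 + I*√7 (p(H, J) = -8 + √(-12 + 5) = -8 + √(-7) = -8 + I*√7)
1883 + p(-11, -48) = 1883 + (-8 + I*√7) = 1875 + I*√7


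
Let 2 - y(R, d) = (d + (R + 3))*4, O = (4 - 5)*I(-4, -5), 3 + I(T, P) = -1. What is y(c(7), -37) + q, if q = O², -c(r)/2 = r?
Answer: 210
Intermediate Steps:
I(T, P) = -4 (I(T, P) = -3 - 1 = -4)
c(r) = -2*r
O = 4 (O = (4 - 5)*(-4) = -1*(-4) = 4)
y(R, d) = -10 - 4*R - 4*d (y(R, d) = 2 - (d + (R + 3))*4 = 2 - (d + (3 + R))*4 = 2 - (3 + R + d)*4 = 2 - (12 + 4*R + 4*d) = 2 + (-12 - 4*R - 4*d) = -10 - 4*R - 4*d)
q = 16 (q = 4² = 16)
y(c(7), -37) + q = (-10 - (-8)*7 - 4*(-37)) + 16 = (-10 - 4*(-14) + 148) + 16 = (-10 + 56 + 148) + 16 = 194 + 16 = 210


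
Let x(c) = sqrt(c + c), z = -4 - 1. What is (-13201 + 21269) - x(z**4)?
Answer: 8068 - 25*sqrt(2) ≈ 8032.6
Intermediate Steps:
z = -5
x(c) = sqrt(2)*sqrt(c) (x(c) = sqrt(2*c) = sqrt(2)*sqrt(c))
(-13201 + 21269) - x(z**4) = (-13201 + 21269) - sqrt(2)*sqrt((-5)**4) = 8068 - sqrt(2)*sqrt(625) = 8068 - sqrt(2)*25 = 8068 - 25*sqrt(2)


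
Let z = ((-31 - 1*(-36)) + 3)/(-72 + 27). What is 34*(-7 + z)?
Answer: -10982/45 ≈ -244.04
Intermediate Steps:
z = -8/45 (z = ((-31 + 36) + 3)/(-45) = (5 + 3)*(-1/45) = 8*(-1/45) = -8/45 ≈ -0.17778)
34*(-7 + z) = 34*(-7 - 8/45) = 34*(-323/45) = -10982/45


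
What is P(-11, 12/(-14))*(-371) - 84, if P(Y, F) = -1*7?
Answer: 2513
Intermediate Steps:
P(Y, F) = -7
P(-11, 12/(-14))*(-371) - 84 = -7*(-371) - 84 = 2597 - 84 = 2513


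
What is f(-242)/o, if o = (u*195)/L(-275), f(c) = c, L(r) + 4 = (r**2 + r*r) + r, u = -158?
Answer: 18267491/15405 ≈ 1185.8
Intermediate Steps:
L(r) = -4 + r + 2*r**2 (L(r) = -4 + ((r**2 + r*r) + r) = -4 + ((r**2 + r**2) + r) = -4 + (2*r**2 + r) = -4 + (r + 2*r**2) = -4 + r + 2*r**2)
o = -30810/150971 (o = (-158*195)/(-4 - 275 + 2*(-275)**2) = -30810/(-4 - 275 + 2*75625) = -30810/(-4 - 275 + 151250) = -30810/150971 ≈ -0.20408)
f(-242)/o = -242/(-30810/150971) = -242*(-150971/30810) = 18267491/15405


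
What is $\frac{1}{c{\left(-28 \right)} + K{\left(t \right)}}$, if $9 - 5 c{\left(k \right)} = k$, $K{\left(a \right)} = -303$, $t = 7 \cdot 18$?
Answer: $- \frac{5}{1478} \approx -0.003383$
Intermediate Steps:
$t = 126$
$c{\left(k \right)} = \frac{9}{5} - \frac{k}{5}$
$\frac{1}{c{\left(-28 \right)} + K{\left(t \right)}} = \frac{1}{\left(\frac{9}{5} - - \frac{28}{5}\right) - 303} = \frac{1}{\left(\frac{9}{5} + \frac{28}{5}\right) - 303} = \frac{1}{\frac{37}{5} - 303} = \frac{1}{- \frac{1478}{5}} = - \frac{5}{1478}$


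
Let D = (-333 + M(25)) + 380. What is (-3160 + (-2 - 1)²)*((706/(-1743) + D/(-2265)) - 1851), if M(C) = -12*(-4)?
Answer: 511814711696/87731 ≈ 5.8339e+6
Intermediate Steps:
M(C) = 48
D = 95 (D = (-333 + 48) + 380 = -285 + 380 = 95)
(-3160 + (-2 - 1)²)*((706/(-1743) + D/(-2265)) - 1851) = (-3160 + (-2 - 1)²)*((706/(-1743) + 95/(-2265)) - 1851) = (-3160 + (-3)²)*((706*(-1/1743) + 95*(-1/2265)) - 1851) = (-3160 + 9)*((-706/1743 - 19/453) - 1851) = -3151*(-39215/87731 - 1851) = -3151*(-162429296/87731) = 511814711696/87731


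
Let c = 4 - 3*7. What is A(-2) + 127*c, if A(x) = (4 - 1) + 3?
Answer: -2153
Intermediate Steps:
A(x) = 6 (A(x) = 3 + 3 = 6)
c = -17 (c = 4 - 21 = -17)
A(-2) + 127*c = 6 + 127*(-17) = 6 - 2159 = -2153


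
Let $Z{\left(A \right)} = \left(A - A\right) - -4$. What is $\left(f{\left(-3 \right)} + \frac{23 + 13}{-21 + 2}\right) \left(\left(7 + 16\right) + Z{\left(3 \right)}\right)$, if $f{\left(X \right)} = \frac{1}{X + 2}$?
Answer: $- \frac{1485}{19} \approx -78.158$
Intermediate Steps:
$f{\left(X \right)} = \frac{1}{2 + X}$
$Z{\left(A \right)} = 4$ ($Z{\left(A \right)} = 0 + 4 = 4$)
$\left(f{\left(-3 \right)} + \frac{23 + 13}{-21 + 2}\right) \left(\left(7 + 16\right) + Z{\left(3 \right)}\right) = \left(\frac{1}{2 - 3} + \frac{23 + 13}{-21 + 2}\right) \left(\left(7 + 16\right) + 4\right) = \left(\frac{1}{-1} + \frac{36}{-19}\right) \left(23 + 4\right) = \left(-1 + 36 \left(- \frac{1}{19}\right)\right) 27 = \left(-1 - \frac{36}{19}\right) 27 = \left(- \frac{55}{19}\right) 27 = - \frac{1485}{19}$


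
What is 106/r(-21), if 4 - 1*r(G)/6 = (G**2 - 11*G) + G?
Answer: -53/1941 ≈ -0.027306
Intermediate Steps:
r(G) = 24 - 6*G**2 + 60*G (r(G) = 24 - 6*((G**2 - 11*G) + G) = 24 - 6*(G**2 - 10*G) = 24 + (-6*G**2 + 60*G) = 24 - 6*G**2 + 60*G)
106/r(-21) = 106/(24 - 6*(-21)**2 + 60*(-21)) = 106/(24 - 6*441 - 1260) = 106/(24 - 2646 - 1260) = 106/(-3882) = 106*(-1/3882) = -53/1941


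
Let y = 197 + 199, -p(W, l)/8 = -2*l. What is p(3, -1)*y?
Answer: -6336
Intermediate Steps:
p(W, l) = 16*l (p(W, l) = -(-16)*l = 16*l)
y = 396
p(3, -1)*y = (16*(-1))*396 = -16*396 = -6336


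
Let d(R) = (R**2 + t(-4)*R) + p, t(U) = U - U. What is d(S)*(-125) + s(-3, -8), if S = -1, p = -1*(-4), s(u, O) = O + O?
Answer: -641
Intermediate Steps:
s(u, O) = 2*O
p = 4
t(U) = 0
d(R) = 4 + R**2 (d(R) = (R**2 + 0*R) + 4 = (R**2 + 0) + 4 = R**2 + 4 = 4 + R**2)
d(S)*(-125) + s(-3, -8) = (4 + (-1)**2)*(-125) + 2*(-8) = (4 + 1)*(-125) - 16 = 5*(-125) - 16 = -625 - 16 = -641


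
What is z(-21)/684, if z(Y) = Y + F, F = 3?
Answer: -1/38 ≈ -0.026316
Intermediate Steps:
z(Y) = 3 + Y (z(Y) = Y + 3 = 3 + Y)
z(-21)/684 = (3 - 21)/684 = -18*1/684 = -1/38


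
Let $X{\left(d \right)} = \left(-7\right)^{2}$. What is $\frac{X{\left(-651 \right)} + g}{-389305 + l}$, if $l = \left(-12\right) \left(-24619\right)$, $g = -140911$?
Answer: $\frac{140862}{93877} \approx 1.5005$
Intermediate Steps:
$X{\left(d \right)} = 49$
$l = 295428$
$\frac{X{\left(-651 \right)} + g}{-389305 + l} = \frac{49 - 140911}{-389305 + 295428} = - \frac{140862}{-93877} = \left(-140862\right) \left(- \frac{1}{93877}\right) = \frac{140862}{93877}$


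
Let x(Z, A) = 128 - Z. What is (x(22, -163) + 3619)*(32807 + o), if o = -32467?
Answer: 1266500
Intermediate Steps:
(x(22, -163) + 3619)*(32807 + o) = ((128 - 1*22) + 3619)*(32807 - 32467) = ((128 - 22) + 3619)*340 = (106 + 3619)*340 = 3725*340 = 1266500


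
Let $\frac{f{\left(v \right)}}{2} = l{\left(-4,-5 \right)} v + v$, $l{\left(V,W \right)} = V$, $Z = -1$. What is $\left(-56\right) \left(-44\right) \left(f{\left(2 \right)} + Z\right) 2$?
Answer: $-64064$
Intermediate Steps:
$f{\left(v \right)} = - 6 v$ ($f{\left(v \right)} = 2 \left(- 4 v + v\right) = 2 \left(- 3 v\right) = - 6 v$)
$\left(-56\right) \left(-44\right) \left(f{\left(2 \right)} + Z\right) 2 = \left(-56\right) \left(-44\right) \left(\left(-6\right) 2 - 1\right) 2 = 2464 \left(-12 - 1\right) 2 = 2464 \left(\left(-13\right) 2\right) = 2464 \left(-26\right) = -64064$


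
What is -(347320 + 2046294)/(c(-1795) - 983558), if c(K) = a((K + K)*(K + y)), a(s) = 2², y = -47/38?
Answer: 1196807/491777 ≈ 2.4336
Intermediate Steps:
y = -47/38 (y = -47*1/38 = -47/38 ≈ -1.2368)
a(s) = 4
c(K) = 4
-(347320 + 2046294)/(c(-1795) - 983558) = -(347320 + 2046294)/(4 - 983558) = -2393614/(-983554) = -2393614*(-1)/983554 = -1*(-1196807/491777) = 1196807/491777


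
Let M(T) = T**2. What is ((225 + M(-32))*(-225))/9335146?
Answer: -281025/9335146 ≈ -0.030104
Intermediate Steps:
((225 + M(-32))*(-225))/9335146 = ((225 + (-32)**2)*(-225))/9335146 = ((225 + 1024)*(-225))*(1/9335146) = (1249*(-225))*(1/9335146) = -281025*1/9335146 = -281025/9335146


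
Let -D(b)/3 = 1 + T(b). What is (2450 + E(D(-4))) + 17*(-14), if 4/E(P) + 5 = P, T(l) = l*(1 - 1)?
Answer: 4423/2 ≈ 2211.5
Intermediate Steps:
T(l) = 0 (T(l) = l*0 = 0)
D(b) = -3 (D(b) = -3*(1 + 0) = -3*1 = -3)
E(P) = 4/(-5 + P)
(2450 + E(D(-4))) + 17*(-14) = (2450 + 4/(-5 - 3)) + 17*(-14) = (2450 + 4/(-8)) - 238 = (2450 + 4*(-⅛)) - 238 = (2450 - ½) - 238 = 4899/2 - 238 = 4423/2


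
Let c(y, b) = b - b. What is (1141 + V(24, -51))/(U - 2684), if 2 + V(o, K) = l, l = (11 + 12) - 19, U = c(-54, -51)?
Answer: -1143/2684 ≈ -0.42586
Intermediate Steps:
c(y, b) = 0
U = 0
l = 4 (l = 23 - 19 = 4)
V(o, K) = 2 (V(o, K) = -2 + 4 = 2)
(1141 + V(24, -51))/(U - 2684) = (1141 + 2)/(0 - 2684) = 1143/(-2684) = 1143*(-1/2684) = -1143/2684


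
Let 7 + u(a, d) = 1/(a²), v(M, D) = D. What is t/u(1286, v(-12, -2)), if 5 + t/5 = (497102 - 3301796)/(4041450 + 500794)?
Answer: 1701536956030/424061372301 ≈ 4.0125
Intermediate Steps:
u(a, d) = -7 + a⁻² (u(a, d) = -7 + 1/(a²) = -7 + a⁻²)
t = -2057735/73262 (t = -25 + 5*((497102 - 3301796)/(4041450 + 500794)) = -25 + 5*(-2804694/4542244) = -25 + 5*(-2804694*1/4542244) = -25 + 5*(-45237/73262) = -25 - 226185/73262 = -2057735/73262 ≈ -28.087)
t/u(1286, v(-12, -2)) = -2057735/(73262*(-7 + 1286⁻²)) = -2057735/(73262*(-7 + 1/1653796)) = -2057735/(73262*(-11576571/1653796)) = -2057735/73262*(-1653796/11576571) = 1701536956030/424061372301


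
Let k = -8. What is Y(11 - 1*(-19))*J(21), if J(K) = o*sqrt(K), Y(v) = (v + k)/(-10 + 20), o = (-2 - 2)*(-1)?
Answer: 44*sqrt(21)/5 ≈ 40.327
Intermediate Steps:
o = 4 (o = -4*(-1) = 4)
Y(v) = -4/5 + v/10 (Y(v) = (v - 8)/(-10 + 20) = (-8 + v)/10 = (-8 + v)*(1/10) = -4/5 + v/10)
J(K) = 4*sqrt(K)
Y(11 - 1*(-19))*J(21) = (-4/5 + (11 - 1*(-19))/10)*(4*sqrt(21)) = (-4/5 + (11 + 19)/10)*(4*sqrt(21)) = (-4/5 + (1/10)*30)*(4*sqrt(21)) = (-4/5 + 3)*(4*sqrt(21)) = 11*(4*sqrt(21))/5 = 44*sqrt(21)/5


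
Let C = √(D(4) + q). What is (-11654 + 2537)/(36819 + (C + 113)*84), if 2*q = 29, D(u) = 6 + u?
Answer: -46913043/238281761 + 297822*√2/238281761 ≈ -0.19511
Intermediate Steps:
q = 29/2 (q = (½)*29 = 29/2 ≈ 14.500)
C = 7*√2/2 (C = √((6 + 4) + 29/2) = √(10 + 29/2) = √(49/2) = 7*√2/2 ≈ 4.9497)
(-11654 + 2537)/(36819 + (C + 113)*84) = (-11654 + 2537)/(36819 + (7*√2/2 + 113)*84) = -9117/(36819 + (113 + 7*√2/2)*84) = -9117/(36819 + (9492 + 294*√2)) = -9117/(46311 + 294*√2)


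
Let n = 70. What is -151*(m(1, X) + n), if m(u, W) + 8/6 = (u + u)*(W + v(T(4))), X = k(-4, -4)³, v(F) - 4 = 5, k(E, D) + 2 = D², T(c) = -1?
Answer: -2525324/3 ≈ -8.4178e+5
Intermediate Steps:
k(E, D) = -2 + D²
v(F) = 9 (v(F) = 4 + 5 = 9)
X = 2744 (X = (-2 + (-4)²)³ = (-2 + 16)³ = 14³ = 2744)
m(u, W) = -4/3 + 2*u*(9 + W) (m(u, W) = -4/3 + (u + u)*(W + 9) = -4/3 + (2*u)*(9 + W) = -4/3 + 2*u*(9 + W))
-151*(m(1, X) + n) = -151*((-4/3 + 18*1 + 2*2744*1) + 70) = -151*((-4/3 + 18 + 5488) + 70) = -151*(16514/3 + 70) = -151*16724/3 = -2525324/3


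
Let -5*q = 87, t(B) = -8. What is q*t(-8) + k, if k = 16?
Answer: 776/5 ≈ 155.20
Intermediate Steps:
q = -87/5 (q = -⅕*87 = -87/5 ≈ -17.400)
q*t(-8) + k = -87/5*(-8) + 16 = 696/5 + 16 = 776/5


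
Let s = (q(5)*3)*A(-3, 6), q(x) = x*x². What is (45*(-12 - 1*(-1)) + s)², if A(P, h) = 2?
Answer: 65025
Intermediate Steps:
q(x) = x³
s = 750 (s = (5³*3)*2 = (125*3)*2 = 375*2 = 750)
(45*(-12 - 1*(-1)) + s)² = (45*(-12 - 1*(-1)) + 750)² = (45*(-12 + 1) + 750)² = (45*(-11) + 750)² = (-495 + 750)² = 255² = 65025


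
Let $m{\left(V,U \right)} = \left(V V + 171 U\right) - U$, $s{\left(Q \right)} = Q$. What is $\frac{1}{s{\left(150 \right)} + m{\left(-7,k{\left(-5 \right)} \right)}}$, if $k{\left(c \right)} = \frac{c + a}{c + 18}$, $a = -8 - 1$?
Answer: $\frac{13}{207} \approx 0.062802$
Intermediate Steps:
$a = -9$
$k{\left(c \right)} = \frac{-9 + c}{18 + c}$ ($k{\left(c \right)} = \frac{c - 9}{c + 18} = \frac{-9 + c}{18 + c}$)
$m{\left(V,U \right)} = V^{2} + 170 U$ ($m{\left(V,U \right)} = \left(V^{2} + 171 U\right) - U = V^{2} + 170 U$)
$\frac{1}{s{\left(150 \right)} + m{\left(-7,k{\left(-5 \right)} \right)}} = \frac{1}{150 + \left(\left(-7\right)^{2} + 170 \frac{-9 - 5}{18 - 5}\right)} = \frac{1}{150 + \left(49 + 170 \cdot \frac{1}{13} \left(-14\right)\right)} = \frac{1}{150 + \left(49 + 170 \left(- \frac{14}{13}\right)\right)} = \frac{1}{150 + \left(49 - \frac{2380}{13}\right)} = \frac{1}{150 - \frac{1743}{13}} = \frac{1}{\frac{207}{13}} = \frac{13}{207}$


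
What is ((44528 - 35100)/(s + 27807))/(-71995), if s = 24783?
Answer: -4714/1893108525 ≈ -2.4901e-6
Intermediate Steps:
((44528 - 35100)/(s + 27807))/(-71995) = ((44528 - 35100)/(24783 + 27807))/(-71995) = (9428/52590)*(-1/71995) = (9428*(1/52590))*(-1/71995) = (4714/26295)*(-1/71995) = -4714/1893108525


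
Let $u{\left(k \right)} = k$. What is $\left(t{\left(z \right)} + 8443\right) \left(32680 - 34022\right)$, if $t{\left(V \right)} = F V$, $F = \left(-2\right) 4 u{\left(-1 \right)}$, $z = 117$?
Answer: $-12586618$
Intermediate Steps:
$F = 8$ ($F = \left(-2\right) 4 \left(-1\right) = \left(-8\right) \left(-1\right) = 8$)
$t{\left(V \right)} = 8 V$
$\left(t{\left(z \right)} + 8443\right) \left(32680 - 34022\right) = \left(8 \cdot 117 + 8443\right) \left(32680 - 34022\right) = \left(936 + 8443\right) \left(-1342\right) = 9379 \left(-1342\right) = -12586618$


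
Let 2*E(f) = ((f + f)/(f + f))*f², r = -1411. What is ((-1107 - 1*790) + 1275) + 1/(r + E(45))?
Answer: -495736/797 ≈ -622.00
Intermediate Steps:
E(f) = f²/2 (E(f) = (((f + f)/(f + f))*f²)/2 = (((2*f)/((2*f)))*f²)/2 = (((2*f)*(1/(2*f)))*f²)/2 = (1*f²)/2 = f²/2)
((-1107 - 1*790) + 1275) + 1/(r + E(45)) = ((-1107 - 1*790) + 1275) + 1/(-1411 + (½)*45²) = ((-1107 - 790) + 1275) + 1/(-1411 + (½)*2025) = (-1897 + 1275) + 1/(-1411 + 2025/2) = -622 + 1/(-797/2) = -622 - 2/797 = -495736/797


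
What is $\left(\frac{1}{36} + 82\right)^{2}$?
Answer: $\frac{8720209}{1296} \approx 6728.6$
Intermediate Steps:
$\left(\frac{1}{36} + 82\right)^{2} = \left(\frac{2953}{36}\right)^{2} = \frac{8720209}{1296}$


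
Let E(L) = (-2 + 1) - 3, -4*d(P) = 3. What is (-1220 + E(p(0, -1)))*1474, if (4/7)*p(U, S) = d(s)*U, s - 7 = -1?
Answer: -1804176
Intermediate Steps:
s = 6 (s = 7 - 1 = 6)
d(P) = -¾ (d(P) = -¼*3 = -¾)
p(U, S) = -21*U/16 (p(U, S) = 7*(-3*U/4)/4 = -21*U/16)
E(L) = -4 (E(L) = -1 - 3 = -4)
(-1220 + E(p(0, -1)))*1474 = (-1220 - 4)*1474 = -1224*1474 = -1804176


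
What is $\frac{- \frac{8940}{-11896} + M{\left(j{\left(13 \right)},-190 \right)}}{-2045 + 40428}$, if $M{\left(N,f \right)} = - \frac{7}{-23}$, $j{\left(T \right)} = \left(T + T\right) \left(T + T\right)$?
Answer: $\frac{72223}{2625473966} \approx 2.7509 \cdot 10^{-5}$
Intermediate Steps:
$j{\left(T \right)} = 4 T^{2}$ ($j{\left(T \right)} = 2 T 2 T = 4 T^{2}$)
$M{\left(N,f \right)} = \frac{7}{23}$ ($M{\left(N,f \right)} = \left(-7\right) \left(- \frac{1}{23}\right) = \frac{7}{23}$)
$\frac{- \frac{8940}{-11896} + M{\left(j{\left(13 \right)},-190 \right)}}{-2045 + 40428} = \frac{- \frac{8940}{-11896} + \frac{7}{23}}{-2045 + 40428} = \frac{\left(-8940\right) \left(- \frac{1}{11896}\right) + \frac{7}{23}}{38383} = \left(\frac{2235}{2974} + \frac{7}{23}\right) \frac{1}{38383} = \frac{72223}{68402} \cdot \frac{1}{38383} = \frac{72223}{2625473966}$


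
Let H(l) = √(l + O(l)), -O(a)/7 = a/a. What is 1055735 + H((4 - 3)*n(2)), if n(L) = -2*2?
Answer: 1055735 + I*√11 ≈ 1.0557e+6 + 3.3166*I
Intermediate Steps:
O(a) = -7 (O(a) = -7*a/a = -7*1 = -7)
n(L) = -4
H(l) = √(-7 + l) (H(l) = √(l - 7) = √(-7 + l))
1055735 + H((4 - 3)*n(2)) = 1055735 + √(-7 + (4 - 3)*(-4)) = 1055735 + √(-7 + 1*(-4)) = 1055735 + √(-7 - 4) = 1055735 + √(-11) = 1055735 + I*√11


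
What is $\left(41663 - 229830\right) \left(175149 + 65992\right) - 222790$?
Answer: $-45375001337$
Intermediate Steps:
$\left(41663 - 229830\right) \left(175149 + 65992\right) - 222790 = \left(-188167\right) 241141 - 222790 = -45374778547 - 222790 = -45375001337$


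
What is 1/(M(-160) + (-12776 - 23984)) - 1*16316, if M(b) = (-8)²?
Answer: -598731937/36696 ≈ -16316.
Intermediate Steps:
M(b) = 64
1/(M(-160) + (-12776 - 23984)) - 1*16316 = 1/(64 + (-12776 - 23984)) - 1*16316 = 1/(64 - 36760) - 16316 = 1/(-36696) - 16316 = -1/36696 - 16316 = -598731937/36696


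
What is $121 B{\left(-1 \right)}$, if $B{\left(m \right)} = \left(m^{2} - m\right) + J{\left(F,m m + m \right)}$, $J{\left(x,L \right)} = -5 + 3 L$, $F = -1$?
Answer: $-363$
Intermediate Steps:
$B{\left(m \right)} = -5 + 2 m + 4 m^{2}$ ($B{\left(m \right)} = \left(m^{2} - m\right) + \left(-5 + 3 \left(m m + m\right)\right) = \left(m^{2} - m\right) + \left(-5 + 3 \left(m^{2} + m\right)\right) = \left(m^{2} - m\right) + \left(-5 + 3 \left(m + m^{2}\right)\right) = \left(m^{2} - m\right) - \left(5 - 3 m - 3 m^{2}\right) = \left(m^{2} - m\right) + \left(-5 + 3 m + 3 m^{2}\right) = -5 + 2 m + 4 m^{2}$)
$121 B{\left(-1 \right)} = 121 \left(-5 + 2 \left(-1\right) + 4 \left(-1\right)^{2}\right) = 121 \left(-5 - 2 + 4 \cdot 1\right) = 121 \left(-5 - 2 + 4\right) = 121 \left(-3\right) = -363$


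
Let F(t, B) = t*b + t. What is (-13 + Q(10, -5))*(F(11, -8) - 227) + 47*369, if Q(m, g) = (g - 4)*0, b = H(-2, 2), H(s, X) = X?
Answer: 19865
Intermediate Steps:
b = 2
F(t, B) = 3*t (F(t, B) = t*2 + t = 2*t + t = 3*t)
Q(m, g) = 0 (Q(m, g) = (-4 + g)*0 = 0)
(-13 + Q(10, -5))*(F(11, -8) - 227) + 47*369 = (-13 + 0)*(3*11 - 227) + 47*369 = -13*(33 - 227) + 17343 = -13*(-194) + 17343 = 2522 + 17343 = 19865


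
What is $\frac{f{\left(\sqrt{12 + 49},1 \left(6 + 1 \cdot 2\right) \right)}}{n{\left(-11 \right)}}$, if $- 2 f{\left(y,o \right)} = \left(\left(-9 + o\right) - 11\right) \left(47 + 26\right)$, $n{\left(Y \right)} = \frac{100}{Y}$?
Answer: $- \frac{2409}{50} \approx -48.18$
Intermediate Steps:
$f{\left(y,o \right)} = 730 - \frac{73 o}{2}$ ($f{\left(y,o \right)} = - \frac{\left(\left(-9 + o\right) - 11\right) \left(47 + 26\right)}{2} = - \frac{\left(-20 + o\right) 73}{2} = - \frac{-1460 + 73 o}{2} = 730 - \frac{73 o}{2}$)
$\frac{f{\left(\sqrt{12 + 49},1 \left(6 + 1 \cdot 2\right) \right)}}{n{\left(-11 \right)}} = \frac{730 - \frac{73 \cdot 1 \left(6 + 1 \cdot 2\right)}{2}}{100 \frac{1}{-11}} = \frac{730 - \frac{73 \cdot 1 \left(6 + 2\right)}{2}}{100 \left(- \frac{1}{11}\right)} = \frac{730 - \frac{73 \cdot 1 \cdot 8}{2}}{- \frac{100}{11}} = \left(730 - 292\right) \left(- \frac{11}{100}\right) = 438 \left(- \frac{11}{100}\right) = - \frac{2409}{50}$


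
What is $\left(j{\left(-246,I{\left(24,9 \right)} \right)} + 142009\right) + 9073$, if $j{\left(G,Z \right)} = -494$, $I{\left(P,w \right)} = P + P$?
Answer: $150588$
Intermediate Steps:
$I{\left(P,w \right)} = 2 P$
$\left(j{\left(-246,I{\left(24,9 \right)} \right)} + 142009\right) + 9073 = \left(-494 + 142009\right) + 9073 = 141515 + 9073 = 150588$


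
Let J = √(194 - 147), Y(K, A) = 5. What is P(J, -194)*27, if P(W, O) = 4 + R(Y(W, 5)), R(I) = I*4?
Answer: 648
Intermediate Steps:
R(I) = 4*I
J = √47 ≈ 6.8557
P(W, O) = 24 (P(W, O) = 4 + 4*5 = 4 + 20 = 24)
P(J, -194)*27 = 24*27 = 648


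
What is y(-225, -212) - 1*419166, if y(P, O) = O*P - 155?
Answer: -371621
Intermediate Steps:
y(P, O) = -155 + O*P
y(-225, -212) - 1*419166 = (-155 - 212*(-225)) - 1*419166 = (-155 + 47700) - 419166 = 47545 - 419166 = -371621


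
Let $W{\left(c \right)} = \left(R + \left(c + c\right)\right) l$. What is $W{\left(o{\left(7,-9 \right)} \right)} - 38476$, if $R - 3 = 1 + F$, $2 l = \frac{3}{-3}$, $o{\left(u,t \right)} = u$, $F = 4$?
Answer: $-38487$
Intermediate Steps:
$l = - \frac{1}{2}$ ($l = \frac{3 \frac{1}{-3}}{2} = \frac{3 \left(- \frac{1}{3}\right)}{2} = \frac{1}{2} \left(-1\right) = - \frac{1}{2} \approx -0.5$)
$R = 8$ ($R = 3 + \left(1 + 4\right) = 3 + 5 = 8$)
$W{\left(c \right)} = -4 - c$ ($W{\left(c \right)} = \left(8 + \left(c + c\right)\right) \left(- \frac{1}{2}\right) = \left(8 + 2 c\right) \left(- \frac{1}{2}\right) = -4 - c$)
$W{\left(o{\left(7,-9 \right)} \right)} - 38476 = \left(-4 - 7\right) - 38476 = -11 - 38476 = -38487$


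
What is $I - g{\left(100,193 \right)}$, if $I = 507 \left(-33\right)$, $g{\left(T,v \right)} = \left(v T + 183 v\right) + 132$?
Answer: $-71482$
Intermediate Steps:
$g{\left(T,v \right)} = 132 + 183 v + T v$ ($g{\left(T,v \right)} = \left(T v + 183 v\right) + 132 = \left(183 v + T v\right) + 132 = 132 + 183 v + T v$)
$I = -16731$
$I - g{\left(100,193 \right)} = -16731 - \left(132 + 183 \cdot 193 + 100 \cdot 193\right) = -16731 - \left(132 + 35319 + 19300\right) = -16731 - 54751 = -71482$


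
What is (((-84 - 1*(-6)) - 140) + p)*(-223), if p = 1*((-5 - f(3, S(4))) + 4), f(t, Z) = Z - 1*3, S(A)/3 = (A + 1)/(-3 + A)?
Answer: 51513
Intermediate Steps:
S(A) = 3*(1 + A)/(-3 + A) (S(A) = 3*((A + 1)/(-3 + A)) = 3*((1 + A)/(-3 + A)) = 3*(1 + A)/(-3 + A))
f(t, Z) = -3 + Z (f(t, Z) = Z - 3 = -3 + Z)
p = -13 (p = 1*((-5 - (-3 + 3*(1 + 4)/(-3 + 4))) + 4) = 1*((-5 - (-3 + 3*5/1)) + 4) = 1*((-5 - (-3 + 3*1*5)) + 4) = 1*((-5 - (-3 + 15)) + 4) = 1*((-5 - 1*12) + 4) = 1*((-5 - 12) + 4) = 1*(-17 + 4) = 1*(-13) = -13)
(((-84 - 1*(-6)) - 140) + p)*(-223) = (((-84 - 1*(-6)) - 140) - 13)*(-223) = (((-84 + 6) - 140) - 13)*(-223) = ((-78 - 140) - 13)*(-223) = (-218 - 13)*(-223) = -231*(-223) = 51513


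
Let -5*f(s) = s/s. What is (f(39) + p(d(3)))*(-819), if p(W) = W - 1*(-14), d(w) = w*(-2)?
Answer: -31941/5 ≈ -6388.2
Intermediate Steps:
d(w) = -2*w
f(s) = -1/5 (f(s) = -s/(5*s) = -1/5*1 = -1/5)
p(W) = 14 + W (p(W) = W + 14 = 14 + W)
(f(39) + p(d(3)))*(-819) = (-1/5 + (14 - 2*3))*(-819) = (-1/5 + (14 - 6))*(-819) = (-1/5 + 8)*(-819) = (39/5)*(-819) = -31941/5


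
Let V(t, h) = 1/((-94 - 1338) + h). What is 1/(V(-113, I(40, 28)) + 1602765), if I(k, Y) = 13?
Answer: 1419/2274323534 ≈ 6.2392e-7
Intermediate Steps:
V(t, h) = 1/(-1432 + h)
1/(V(-113, I(40, 28)) + 1602765) = 1/(1/(-1432 + 13) + 1602765) = 1/(1/(-1419) + 1602765) = 1/(-1/1419 + 1602765) = 1/(2274323534/1419) = 1419/2274323534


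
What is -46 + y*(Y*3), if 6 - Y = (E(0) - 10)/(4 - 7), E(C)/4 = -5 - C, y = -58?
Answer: 650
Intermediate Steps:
E(C) = -20 - 4*C (E(C) = 4*(-5 - C) = -20 - 4*C)
Y = -4 (Y = 6 - ((-20 - 4*0) - 10)/(4 - 7) = 6 - ((-20 + 0) - 10)/(-3) = 6 - (-20 - 10)*(-1)/3 = 6 - (-30)*(-1)/3 = 6 - 1*10 = 6 - 10 = -4)
-46 + y*(Y*3) = -46 - (-232)*3 = -46 - 58*(-12) = -46 + 696 = 650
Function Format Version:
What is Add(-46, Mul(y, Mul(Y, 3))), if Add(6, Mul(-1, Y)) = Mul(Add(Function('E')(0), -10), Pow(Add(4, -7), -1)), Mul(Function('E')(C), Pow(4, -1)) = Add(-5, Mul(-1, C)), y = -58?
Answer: 650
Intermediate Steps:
Function('E')(C) = Add(-20, Mul(-4, C)) (Function('E')(C) = Mul(4, Add(-5, Mul(-1, C))) = Add(-20, Mul(-4, C)))
Y = -4 (Y = Add(6, Mul(-1, Mul(Add(Add(-20, Mul(-4, 0)), -10), Pow(Add(4, -7), -1)))) = Add(6, Mul(-1, Mul(Add(Add(-20, 0), -10), Pow(-3, -1)))) = Add(6, Mul(-1, Mul(Add(-20, -10), Rational(-1, 3)))) = Add(6, Mul(-1, Mul(-30, Rational(-1, 3)))) = Add(6, Mul(-1, 10)) = Add(6, -10) = -4)
Add(-46, Mul(y, Mul(Y, 3))) = Add(-46, Mul(-58, Mul(-4, 3))) = Add(-46, Mul(-58, -12)) = Add(-46, 696) = 650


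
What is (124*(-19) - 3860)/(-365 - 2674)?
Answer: 2072/1013 ≈ 2.0454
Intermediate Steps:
(124*(-19) - 3860)/(-365 - 2674) = (-2356 - 3860)/(-3039) = -6216*(-1/3039) = 2072/1013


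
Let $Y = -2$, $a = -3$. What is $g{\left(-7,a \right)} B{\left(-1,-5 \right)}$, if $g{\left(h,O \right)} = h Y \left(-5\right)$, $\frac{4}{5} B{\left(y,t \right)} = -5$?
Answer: $\frac{875}{2} \approx 437.5$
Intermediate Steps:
$B{\left(y,t \right)} = - \frac{25}{4}$ ($B{\left(y,t \right)} = \frac{5}{4} \left(-5\right) = - \frac{25}{4}$)
$g{\left(h,O \right)} = 10 h$ ($g{\left(h,O \right)} = h \left(-2\right) \left(-5\right) = - 2 h \left(-5\right) = 10 h$)
$g{\left(-7,a \right)} B{\left(-1,-5 \right)} = 10 \left(-7\right) \left(- \frac{25}{4}\right) = \left(-70\right) \left(- \frac{25}{4}\right) = \frac{875}{2}$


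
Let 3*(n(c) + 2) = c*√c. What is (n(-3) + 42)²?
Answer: (40 - I*√3)² ≈ 1597.0 - 138.56*I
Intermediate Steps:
n(c) = -2 + c^(3/2)/3 (n(c) = -2 + (c*√c)/3 = -2 + c^(3/2)/3)
(n(-3) + 42)² = ((-2 + (-3)^(3/2)/3) + 42)² = ((-2 + (-3*I*√3)/3) + 42)² = ((-2 - I*√3) + 42)² = (40 - I*√3)²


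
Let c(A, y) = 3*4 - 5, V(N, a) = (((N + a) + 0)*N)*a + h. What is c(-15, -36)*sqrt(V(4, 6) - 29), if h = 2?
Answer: 7*sqrt(213) ≈ 102.16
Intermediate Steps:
V(N, a) = 2 + N*a*(N + a) (V(N, a) = (((N + a) + 0)*N)*a + 2 = ((N + a)*N)*a + 2 = (N*(N + a))*a + 2 = N*a*(N + a) + 2 = 2 + N*a*(N + a))
c(A, y) = 7 (c(A, y) = 12 - 5 = 7)
c(-15, -36)*sqrt(V(4, 6) - 29) = 7*sqrt((2 + 4*6**2 + 6*4**2) - 29) = 7*sqrt((2 + 4*36 + 6*16) - 29) = 7*sqrt((2 + 144 + 96) - 29) = 7*sqrt(242 - 29) = 7*sqrt(213)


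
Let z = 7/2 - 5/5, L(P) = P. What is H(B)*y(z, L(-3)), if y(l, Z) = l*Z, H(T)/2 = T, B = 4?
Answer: -60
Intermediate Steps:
H(T) = 2*T
z = 5/2 (z = 7*(½) - 5*⅕ = 7/2 - 1 = 5/2 ≈ 2.5000)
y(l, Z) = Z*l
H(B)*y(z, L(-3)) = (2*4)*(-3*5/2) = 8*(-15/2) = -60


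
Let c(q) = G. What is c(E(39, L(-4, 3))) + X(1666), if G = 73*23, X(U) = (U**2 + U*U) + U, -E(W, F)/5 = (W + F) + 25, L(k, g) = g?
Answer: 5554457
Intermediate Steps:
E(W, F) = -125 - 5*F - 5*W (E(W, F) = -5*((W + F) + 25) = -5*((F + W) + 25) = -5*(25 + F + W) = -125 - 5*F - 5*W)
X(U) = U + 2*U**2 (X(U) = (U**2 + U**2) + U = 2*U**2 + U = U + 2*U**2)
G = 1679
c(q) = 1679
c(E(39, L(-4, 3))) + X(1666) = 1679 + 1666*(1 + 2*1666) = 1679 + 1666*(1 + 3332) = 1679 + 1666*3333 = 1679 + 5552778 = 5554457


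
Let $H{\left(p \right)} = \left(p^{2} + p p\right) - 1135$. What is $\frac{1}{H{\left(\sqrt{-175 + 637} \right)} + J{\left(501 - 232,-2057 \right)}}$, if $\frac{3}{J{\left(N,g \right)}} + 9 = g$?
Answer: $- \frac{2066}{435929} \approx -0.0047393$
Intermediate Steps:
$J{\left(N,g \right)} = \frac{3}{-9 + g}$
$H{\left(p \right)} = -1135 + 2 p^{2}$ ($H{\left(p \right)} = \left(p^{2} + p^{2}\right) - 1135 = 2 p^{2} - 1135 = -1135 + 2 p^{2}$)
$\frac{1}{H{\left(\sqrt{-175 + 637} \right)} + J{\left(501 - 232,-2057 \right)}} = \frac{1}{\left(-1135 + 2 \left(\sqrt{-175 + 637}\right)^{2}\right) + \frac{3}{-9 - 2057}} = \frac{1}{\left(-1135 + 2 \left(\sqrt{462}\right)^{2}\right) + \frac{3}{-2066}} = \frac{1}{\left(-1135 + 2 \cdot 462\right) + 3 \left(- \frac{1}{2066}\right)} = \frac{1}{\left(-1135 + 924\right) - \frac{3}{2066}} = \frac{1}{-211 - \frac{3}{2066}} = \frac{1}{- \frac{435929}{2066}} = - \frac{2066}{435929}$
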